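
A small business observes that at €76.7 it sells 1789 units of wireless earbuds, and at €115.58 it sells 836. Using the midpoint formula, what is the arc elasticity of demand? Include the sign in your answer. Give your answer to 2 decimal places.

-1.80

ΔQ = 836 − 1789 = -953; ΔP = 115.58 − 76.7 = 38.88.
Midpoints: P̄ = 96.14, Q̄ = 1312.5.
ε = (ΔQ/ΔP)(P̄/Q̄) = (-953/38.88)(96.14/1312.5).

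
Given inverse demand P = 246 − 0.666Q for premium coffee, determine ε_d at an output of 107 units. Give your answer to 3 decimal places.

At Q = 107, P = 246 − 0.666(107) = 174.74.
dP/dQ = −0.666, so dQ/dP = 1/(−0.666) = -1.502.
ε = (dQ/dP)(P/Q) = (-1.502)(174.74/107).

-2.452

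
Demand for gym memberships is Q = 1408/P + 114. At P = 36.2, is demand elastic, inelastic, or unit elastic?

Q = 152.895, dQ/dP = -1.074.
ε = (dQ/dP)(P/Q) ≈ -0.254.
|ε| = 0.25 < 1.

inelastic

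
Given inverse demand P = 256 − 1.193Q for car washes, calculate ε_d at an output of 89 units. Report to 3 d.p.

-1.411

At Q = 89, P = 256 − 1.193(89) = 149.82.
dP/dQ = −1.193, so dQ/dP = 1/(−1.193) = -0.838.
ε = (dQ/dP)(P/Q) = (-0.838)(149.82/89).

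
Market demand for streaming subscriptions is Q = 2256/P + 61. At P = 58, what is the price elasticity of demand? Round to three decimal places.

At P = 58, Q = 99.897.
dQ/dP = −2256/P² = -0.671.
ε = (dQ/dP)(P/Q) = (-0.671)(58/99.897).

-0.389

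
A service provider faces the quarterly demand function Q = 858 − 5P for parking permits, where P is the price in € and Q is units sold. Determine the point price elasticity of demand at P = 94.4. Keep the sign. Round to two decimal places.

At P = 94.4, Q = 386.
dQ/dP = −5.
ε = (dQ/dP)(P/Q) = (-5)(94.4/386).

-1.22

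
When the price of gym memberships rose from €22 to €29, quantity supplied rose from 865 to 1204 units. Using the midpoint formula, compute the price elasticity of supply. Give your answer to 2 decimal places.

1.19

ΔQ = 1204 − 865 = 339; ΔP = 29 − 22 = 7.
Midpoints: P̄ = 25.50, Q̄ = 1034.5.
ε_s = (ΔQ/ΔP)(P̄/Q̄) = (339/7)(25.50/1034.5).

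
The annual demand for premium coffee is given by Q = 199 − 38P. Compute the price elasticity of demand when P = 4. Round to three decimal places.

At P = 4, Q = 47.
dQ/dP = −38.
ε = (dQ/dP)(P/Q) = (-38)(4/47).

-3.234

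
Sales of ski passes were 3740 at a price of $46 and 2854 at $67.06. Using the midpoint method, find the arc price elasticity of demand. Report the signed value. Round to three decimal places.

-0.721

ΔQ = 2854 − 3740 = -886; ΔP = 67.06 − 46 = 21.06.
Midpoints: P̄ = 56.53, Q̄ = 3297.0.
ε = (ΔQ/ΔP)(P̄/Q̄) = (-886/21.06)(56.53/3297.0).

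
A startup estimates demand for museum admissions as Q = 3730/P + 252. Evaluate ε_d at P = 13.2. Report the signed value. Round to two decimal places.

-0.53

At P = 13.2, Q = 534.576.
dQ/dP = −3730/P² = -21.407.
ε = (dQ/dP)(P/Q) = (-21.407)(13.2/534.576).
|ε| < 1, so demand is inelastic at this price.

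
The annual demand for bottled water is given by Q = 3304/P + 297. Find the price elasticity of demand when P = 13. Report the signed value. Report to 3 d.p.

-0.461

At P = 13, Q = 551.154.
dQ/dP = −3304/P² = -19.550.
ε = (dQ/dP)(P/Q) = (-19.550)(13/551.154).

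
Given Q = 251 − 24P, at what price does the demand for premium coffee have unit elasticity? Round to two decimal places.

5.23

For linear demand Q = a − bP, ε = −bP/(a − bP). |ε| = 1 when bP = a − bP, i.e. P = a/(2b).
P = 251/(2·24) = 251/48 = 5.2292.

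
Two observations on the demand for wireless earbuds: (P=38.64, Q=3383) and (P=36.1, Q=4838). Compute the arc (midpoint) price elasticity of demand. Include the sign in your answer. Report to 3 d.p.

ΔQ = 4838 − 3383 = 1455; ΔP = 36.1 − 38.64 = -2.54.
Midpoints: P̄ = 37.37, Q̄ = 4110.5.
ε = (ΔQ/ΔP)(P̄/Q̄) = (1455/-2.54)(37.37/4110.5).

-5.208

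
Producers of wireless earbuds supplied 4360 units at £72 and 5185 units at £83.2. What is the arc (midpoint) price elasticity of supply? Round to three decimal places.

1.198

ΔQ = 5185 − 4360 = 825; ΔP = 83.2 − 72 = 11.2.
Midpoints: P̄ = 77.60, Q̄ = 4772.5.
ε_s = (ΔQ/ΔP)(P̄/Q̄) = (825/11.2)(77.60/4772.5).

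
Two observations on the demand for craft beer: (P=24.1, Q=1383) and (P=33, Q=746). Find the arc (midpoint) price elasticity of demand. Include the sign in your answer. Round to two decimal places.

ΔQ = 746 − 1383 = -637; ΔP = 33 − 24.1 = 8.9.
Midpoints: P̄ = 28.55, Q̄ = 1064.5.
ε = (ΔQ/ΔP)(P̄/Q̄) = (-637/8.9)(28.55/1064.5).

-1.92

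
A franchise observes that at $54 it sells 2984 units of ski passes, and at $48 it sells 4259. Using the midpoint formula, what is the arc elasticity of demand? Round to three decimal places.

-2.993

ΔQ = 4259 − 2984 = 1275; ΔP = 48 − 54 = -6.
Midpoints: P̄ = 51.00, Q̄ = 3621.5.
ε = (ΔQ/ΔP)(P̄/Q̄) = (1275/-6)(51.00/3621.5).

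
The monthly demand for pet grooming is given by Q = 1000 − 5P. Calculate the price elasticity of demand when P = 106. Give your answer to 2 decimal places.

At P = 106, Q = 470.
dQ/dP = −5.
ε = (dQ/dP)(P/Q) = (-5)(106/470).

-1.13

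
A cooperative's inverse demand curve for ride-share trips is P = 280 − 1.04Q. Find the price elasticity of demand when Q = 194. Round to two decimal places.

At Q = 194, P = 280 − 1.04(194) = 78.24.
dP/dQ = −1.04, so dQ/dP = 1/(−1.04) = -0.962.
ε = (dQ/dP)(P/Q) = (-0.962)(78.24/194).

-0.39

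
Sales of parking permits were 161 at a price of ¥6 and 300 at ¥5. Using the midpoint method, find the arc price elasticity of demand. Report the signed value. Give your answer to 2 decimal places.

-3.32

ΔQ = 300 − 161 = 139; ΔP = 5 − 6 = -1.
Midpoints: P̄ = 5.50, Q̄ = 230.5.
ε = (ΔQ/ΔP)(P̄/Q̄) = (139/-1)(5.50/230.5).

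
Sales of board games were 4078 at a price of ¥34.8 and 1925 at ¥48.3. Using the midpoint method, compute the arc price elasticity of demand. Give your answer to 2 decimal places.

-2.21

ΔQ = 1925 − 4078 = -2153; ΔP = 48.3 − 34.8 = 13.5.
Midpoints: P̄ = 41.55, Q̄ = 3001.5.
ε = (ΔQ/ΔP)(P̄/Q̄) = (-2153/13.5)(41.55/3001.5).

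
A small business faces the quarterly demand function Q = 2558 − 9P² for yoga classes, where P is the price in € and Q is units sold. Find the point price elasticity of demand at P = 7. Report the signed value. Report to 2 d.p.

At P = 7, Q = 2117.
dQ/dP = −18P = -126.
ε = (dQ/dP)(P/Q) = (-126)(7/2117).

-0.42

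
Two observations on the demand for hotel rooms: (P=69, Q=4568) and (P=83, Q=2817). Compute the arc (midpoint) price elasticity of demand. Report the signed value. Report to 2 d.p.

ΔQ = 2817 − 4568 = -1751; ΔP = 83 − 69 = 14.
Midpoints: P̄ = 76.00, Q̄ = 3692.5.
ε = (ΔQ/ΔP)(P̄/Q̄) = (-1751/14)(76.00/3692.5).

-2.57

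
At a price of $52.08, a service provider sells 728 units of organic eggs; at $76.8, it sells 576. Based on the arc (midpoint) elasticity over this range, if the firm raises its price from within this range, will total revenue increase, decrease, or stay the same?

increase

Arc ε = (-152/24.72)(64.44/652.0) ≈ -0.608.
|ε| = 0.61 < 1, so demand is inelastic. A price rise therefore raises total revenue.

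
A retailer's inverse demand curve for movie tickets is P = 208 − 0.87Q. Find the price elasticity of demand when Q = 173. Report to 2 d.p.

At Q = 173, P = 208 − 0.87(173) = 57.49.
dP/dQ = −0.87, so dQ/dP = 1/(−0.87) = -1.149.
ε = (dQ/dP)(P/Q) = (-1.149)(57.49/173).

-0.38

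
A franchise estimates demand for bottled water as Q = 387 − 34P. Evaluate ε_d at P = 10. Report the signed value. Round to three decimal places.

-7.234

At P = 10, Q = 47.
dQ/dP = −34.
ε = (dQ/dP)(P/Q) = (-34)(10/47).
|ε| > 1, so demand is elastic at this price.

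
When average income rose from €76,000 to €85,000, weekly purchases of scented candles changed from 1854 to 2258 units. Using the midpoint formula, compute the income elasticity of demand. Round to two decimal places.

1.76

ΔQ = 404, ΔI = 9000. Midpoints: Ī = 80,500, Q̄ = 2056.0.
ε_I = (ΔQ/ΔI)(Ī/Q̄) = (404/9000)(80500/2056.0).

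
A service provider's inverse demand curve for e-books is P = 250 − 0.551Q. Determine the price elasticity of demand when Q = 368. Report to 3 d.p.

At Q = 368, P = 250 − 0.551(368) = 47.23.
dP/dQ = −0.551, so dQ/dP = 1/(−0.551) = -1.815.
ε = (dQ/dP)(P/Q) = (-1.815)(47.23/368).

-0.233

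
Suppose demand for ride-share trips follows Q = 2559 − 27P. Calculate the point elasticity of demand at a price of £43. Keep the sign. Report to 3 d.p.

-0.830

At P = 43, Q = 1398.
dQ/dP = −27.
ε = (dQ/dP)(P/Q) = (-27)(43/1398).
|ε| < 1, so demand is inelastic at this price.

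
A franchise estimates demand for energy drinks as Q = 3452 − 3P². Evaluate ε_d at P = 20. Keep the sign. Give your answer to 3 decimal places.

-1.066

At P = 20, Q = 2252.
dQ/dP = −6P = -120.
ε = (dQ/dP)(P/Q) = (-120)(20/2252).
|ε| > 1, so demand is elastic at this price.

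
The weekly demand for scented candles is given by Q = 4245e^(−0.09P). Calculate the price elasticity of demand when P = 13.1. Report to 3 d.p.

-1.179

At P = 13.1, Q = 1305.703.
dQ/dP = −0.09·4245e^(−0.09P) = −0.09Q = -117.513.
ε = (dQ/dP)(P/Q) = (-117.513)(13.1/1305.703).
|ε| > 1, so demand is elastic at this price.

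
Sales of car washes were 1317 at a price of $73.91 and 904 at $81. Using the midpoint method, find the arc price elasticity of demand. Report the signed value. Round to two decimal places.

ΔQ = 904 − 1317 = -413; ΔP = 81 − 73.91 = 7.09.
Midpoints: P̄ = 77.45, Q̄ = 1110.5.
ε = (ΔQ/ΔP)(P̄/Q̄) = (-413/7.09)(77.45/1110.5).

-4.06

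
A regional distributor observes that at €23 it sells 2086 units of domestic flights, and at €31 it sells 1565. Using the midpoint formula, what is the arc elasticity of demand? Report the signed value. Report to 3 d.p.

ΔQ = 1565 − 2086 = -521; ΔP = 31 − 23 = 8.
Midpoints: P̄ = 27.00, Q̄ = 1825.5.
ε = (ΔQ/ΔP)(P̄/Q̄) = (-521/8)(27.00/1825.5).

-0.963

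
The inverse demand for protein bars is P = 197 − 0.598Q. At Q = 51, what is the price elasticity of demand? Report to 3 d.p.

-5.459

At Q = 51, P = 197 − 0.598(51) = 166.50.
dP/dQ = −0.598, so dQ/dP = 1/(−0.598) = -1.672.
ε = (dQ/dP)(P/Q) = (-1.672)(166.50/51).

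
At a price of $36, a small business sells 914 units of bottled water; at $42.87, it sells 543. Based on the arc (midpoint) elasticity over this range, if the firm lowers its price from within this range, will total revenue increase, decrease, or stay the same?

increase

Arc ε = (-371/6.87)(39.44/728.5) ≈ -2.923.
|ε| = 2.92 > 1, so demand is elastic. A price cut therefore raises total revenue.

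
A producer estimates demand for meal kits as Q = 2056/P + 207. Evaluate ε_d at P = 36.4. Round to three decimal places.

At P = 36.4, Q = 263.484.
dQ/dP = −2056/P² = -1.552.
ε = (dQ/dP)(P/Q) = (-1.552)(36.4/263.484).

-0.214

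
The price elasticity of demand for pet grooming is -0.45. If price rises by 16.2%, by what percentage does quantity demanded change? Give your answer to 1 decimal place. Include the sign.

-7.3%

%ΔQ ≈ ε × %ΔP = (-0.45)(16.2%) = -7.29%.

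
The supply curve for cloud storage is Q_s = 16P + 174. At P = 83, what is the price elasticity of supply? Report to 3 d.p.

0.884

At P = 83, Q_s = 1502.
dQ_s/dP = 16.
ε_s = (dQ_s/dP)(P/Q_s) = (16)(83/1502).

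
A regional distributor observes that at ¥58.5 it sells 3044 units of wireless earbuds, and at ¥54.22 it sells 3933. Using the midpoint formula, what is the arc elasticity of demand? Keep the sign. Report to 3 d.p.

-3.356

ΔQ = 3933 − 3044 = 889; ΔP = 54.22 − 58.5 = -4.28.
Midpoints: P̄ = 56.36, Q̄ = 3488.5.
ε = (ΔQ/ΔP)(P̄/Q̄) = (889/-4.28)(56.36/3488.5).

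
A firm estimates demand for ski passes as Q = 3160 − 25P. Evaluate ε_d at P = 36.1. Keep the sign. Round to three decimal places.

At P = 36.1, Q = 2257.500.
dQ/dP = −25.
ε = (dQ/dP)(P/Q) = (-25)(36.1/2257.500).

-0.400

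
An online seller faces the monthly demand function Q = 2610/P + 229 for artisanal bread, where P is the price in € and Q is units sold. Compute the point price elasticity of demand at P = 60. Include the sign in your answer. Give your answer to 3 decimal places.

-0.160

At P = 60, Q = 272.500.
dQ/dP = −2610/P² = -0.725.
ε = (dQ/dP)(P/Q) = (-0.725)(60/272.500).
|ε| < 1, so demand is inelastic at this price.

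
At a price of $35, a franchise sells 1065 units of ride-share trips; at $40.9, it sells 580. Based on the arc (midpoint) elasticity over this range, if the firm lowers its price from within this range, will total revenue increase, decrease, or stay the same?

Arc ε = (-485/5.9)(37.95/822.5) ≈ -3.793.
|ε| = 3.79 > 1, so demand is elastic. A price cut therefore raises total revenue.

increase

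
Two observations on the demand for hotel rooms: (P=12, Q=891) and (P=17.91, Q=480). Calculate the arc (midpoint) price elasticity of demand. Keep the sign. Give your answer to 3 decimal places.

ΔQ = 480 − 891 = -411; ΔP = 17.91 − 12 = 5.91.
Midpoints: P̄ = 14.96, Q̄ = 685.5.
ε = (ΔQ/ΔP)(P̄/Q̄) = (-411/5.91)(14.96/685.5).

-1.517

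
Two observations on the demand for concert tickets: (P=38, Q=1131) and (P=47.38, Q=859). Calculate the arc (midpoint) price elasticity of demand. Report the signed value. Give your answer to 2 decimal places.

ΔQ = 859 − 1131 = -272; ΔP = 47.38 − 38 = 9.38.
Midpoints: P̄ = 42.69, Q̄ = 995.0.
ε = (ΔQ/ΔP)(P̄/Q̄) = (-272/9.38)(42.69/995.0).

-1.24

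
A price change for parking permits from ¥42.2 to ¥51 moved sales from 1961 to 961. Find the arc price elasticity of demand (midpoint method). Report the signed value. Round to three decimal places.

ΔQ = 961 − 1961 = -1000; ΔP = 51 − 42.2 = 8.8.
Midpoints: P̄ = 46.60, Q̄ = 1461.0.
ε = (ΔQ/ΔP)(P̄/Q̄) = (-1000/8.8)(46.60/1461.0).

-3.625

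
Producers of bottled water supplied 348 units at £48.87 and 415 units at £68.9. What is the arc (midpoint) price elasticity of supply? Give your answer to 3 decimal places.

0.516

ΔQ = 415 − 348 = 67; ΔP = 68.9 − 48.87 = 20.03.
Midpoints: P̄ = 58.89, Q̄ = 381.5.
ε_s = (ΔQ/ΔP)(P̄/Q̄) = (67/20.03)(58.89/381.5).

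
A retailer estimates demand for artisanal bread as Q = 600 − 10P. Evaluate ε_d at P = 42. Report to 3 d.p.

-2.333

At P = 42, Q = 180.
dQ/dP = −10.
ε = (dQ/dP)(P/Q) = (-10)(42/180).
|ε| > 1, so demand is elastic at this price.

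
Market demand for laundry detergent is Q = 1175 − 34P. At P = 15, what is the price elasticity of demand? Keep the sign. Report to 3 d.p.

At P = 15, Q = 665.
dQ/dP = −34.
ε = (dQ/dP)(P/Q) = (-34)(15/665).

-0.767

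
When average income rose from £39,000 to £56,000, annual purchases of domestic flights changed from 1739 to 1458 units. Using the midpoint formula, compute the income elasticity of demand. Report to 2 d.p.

-0.49

ΔQ = -281, ΔI = 17000. Midpoints: Ī = 47,500, Q̄ = 1598.5.
ε_I = (ΔQ/ΔI)(Ī/Q̄) = (-281/17000)(47500/1598.5).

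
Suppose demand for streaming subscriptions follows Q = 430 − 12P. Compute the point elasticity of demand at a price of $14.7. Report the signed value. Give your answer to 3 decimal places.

-0.696

At P = 14.7, Q = 253.600.
dQ/dP = −12.
ε = (dQ/dP)(P/Q) = (-12)(14.7/253.600).
|ε| < 1, so demand is inelastic at this price.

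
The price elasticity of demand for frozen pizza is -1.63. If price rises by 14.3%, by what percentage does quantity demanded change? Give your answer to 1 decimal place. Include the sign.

%ΔQ ≈ ε × %ΔP = (-1.63)(14.3%) = -23.31%.

-23.3%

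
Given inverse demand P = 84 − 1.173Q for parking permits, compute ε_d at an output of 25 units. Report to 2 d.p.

At Q = 25, P = 84 − 1.173(25) = 54.67.
dP/dQ = −1.173, so dQ/dP = 1/(−1.173) = -0.853.
ε = (dQ/dP)(P/Q) = (-0.853)(54.67/25).

-1.86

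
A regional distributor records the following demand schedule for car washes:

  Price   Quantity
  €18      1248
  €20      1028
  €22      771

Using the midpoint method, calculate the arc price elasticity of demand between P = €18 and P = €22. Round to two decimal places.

-2.36

At P = 18, Q = 1248; at P = 22, Q = 771.
ΔQ = -477, ΔP = 4. Midpoints: P̄ = 20.00, Q̄ = 1009.5.
ε = (ΔQ/ΔP)(P̄/Q̄) = (-477/4)(20.00/1009.5).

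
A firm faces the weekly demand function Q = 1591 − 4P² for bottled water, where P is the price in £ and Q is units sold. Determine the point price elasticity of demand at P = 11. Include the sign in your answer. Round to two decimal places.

At P = 11, Q = 1107.
dQ/dP = −8P = -88.
ε = (dQ/dP)(P/Q) = (-88)(11/1107).

-0.87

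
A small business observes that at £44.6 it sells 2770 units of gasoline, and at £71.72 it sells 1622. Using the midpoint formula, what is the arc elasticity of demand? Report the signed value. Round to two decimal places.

-1.12

ΔQ = 1622 − 2770 = -1148; ΔP = 71.72 − 44.6 = 27.12.
Midpoints: P̄ = 58.16, Q̄ = 2196.0.
ε = (ΔQ/ΔP)(P̄/Q̄) = (-1148/27.12)(58.16/2196.0).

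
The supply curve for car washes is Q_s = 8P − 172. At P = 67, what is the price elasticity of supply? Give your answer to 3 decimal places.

At P = 67, Q_s = 364.
dQ_s/dP = 8.
ε_s = (dQ_s/dP)(P/Q_s) = (8)(67/364).

1.473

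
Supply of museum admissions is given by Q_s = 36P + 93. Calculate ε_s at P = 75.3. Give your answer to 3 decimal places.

0.967

At P = 75.3, Q_s = 2803.80.
dQ_s/dP = 36.
ε_s = (dQ_s/dP)(P/Q_s) = (36)(75.3/2803.80).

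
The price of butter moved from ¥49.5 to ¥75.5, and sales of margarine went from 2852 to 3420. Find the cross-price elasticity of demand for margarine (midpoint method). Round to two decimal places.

0.44

ΔQ_x = 3420 − 2852 = 568; ΔP_y = 75.5 − 49.5 = 26.
Midpoints: P̄_y = 62.50, Q̄_x = 3136.0.
ε_xy = (ΔQ_x/ΔP_y)(P̄_y/Q̄_x) = (568/26)(62.50/3136.0).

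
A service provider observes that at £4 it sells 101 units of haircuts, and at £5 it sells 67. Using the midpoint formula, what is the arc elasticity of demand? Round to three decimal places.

-1.821

ΔQ = 67 − 101 = -34; ΔP = 5 − 4 = 1.
Midpoints: P̄ = 4.50, Q̄ = 84.0.
ε = (ΔQ/ΔP)(P̄/Q̄) = (-34/1)(4.50/84.0).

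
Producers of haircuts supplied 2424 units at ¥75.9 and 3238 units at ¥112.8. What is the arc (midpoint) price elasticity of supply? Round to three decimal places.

ΔQ = 3238 − 2424 = 814; ΔP = 112.8 − 75.9 = 36.9.
Midpoints: P̄ = 94.35, Q̄ = 2831.0.
ε_s = (ΔQ/ΔP)(P̄/Q̄) = (814/36.9)(94.35/2831.0).

0.735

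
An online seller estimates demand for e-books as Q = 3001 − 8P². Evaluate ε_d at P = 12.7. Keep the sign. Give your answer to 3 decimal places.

At P = 12.7, Q = 1710.680.
dQ/dP = −16P = -203.200.
ε = (dQ/dP)(P/Q) = (-203.200)(12.7/1710.680).

-1.509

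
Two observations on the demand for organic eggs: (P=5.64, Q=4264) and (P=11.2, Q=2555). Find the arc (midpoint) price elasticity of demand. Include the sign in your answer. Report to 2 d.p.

-0.76

ΔQ = 2555 − 4264 = -1709; ΔP = 11.2 − 5.64 = 5.56.
Midpoints: P̄ = 8.42, Q̄ = 3409.5.
ε = (ΔQ/ΔP)(P̄/Q̄) = (-1709/5.56)(8.42/3409.5).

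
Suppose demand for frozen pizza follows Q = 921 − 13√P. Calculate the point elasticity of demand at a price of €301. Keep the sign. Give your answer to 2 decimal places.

At P = 301, Q = 695.458.
dQ/dP = −13/(2√P) = -0.375.
ε = (dQ/dP)(P/Q) = (-0.375)(301/695.458).
|ε| < 1, so demand is inelastic at this price.

-0.16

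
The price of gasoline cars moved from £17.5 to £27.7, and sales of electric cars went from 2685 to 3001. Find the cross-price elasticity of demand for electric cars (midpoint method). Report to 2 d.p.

ΔQ_x = 3001 − 2685 = 316; ΔP_y = 27.7 − 17.5 = 10.2.
Midpoints: P̄_y = 22.60, Q̄_x = 2843.0.
ε_xy = (ΔQ_x/ΔP_y)(P̄_y/Q̄_x) = (316/10.2)(22.60/2843.0).

0.25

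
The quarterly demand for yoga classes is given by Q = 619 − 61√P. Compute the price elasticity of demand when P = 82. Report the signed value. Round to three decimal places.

At P = 82, Q = 66.622.
dQ/dP = −61/(2√P) = -3.368.
ε = (dQ/dP)(P/Q) = (-3.368)(82/66.622).

-4.146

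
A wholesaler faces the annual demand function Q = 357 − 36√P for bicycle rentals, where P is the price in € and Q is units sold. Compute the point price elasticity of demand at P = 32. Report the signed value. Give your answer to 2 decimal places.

At P = 32, Q = 153.353.
dQ/dP = −36/(2√P) = -3.182.
ε = (dQ/dP)(P/Q) = (-3.182)(32/153.353).

-0.66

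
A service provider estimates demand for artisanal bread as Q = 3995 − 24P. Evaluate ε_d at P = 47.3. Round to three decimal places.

At P = 47.3, Q = 2859.800.
dQ/dP = −24.
ε = (dQ/dP)(P/Q) = (-24)(47.3/2859.800).
|ε| < 1, so demand is inelastic at this price.

-0.397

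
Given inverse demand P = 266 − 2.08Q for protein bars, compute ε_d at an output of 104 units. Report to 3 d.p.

-0.230

At Q = 104, P = 266 − 2.08(104) = 49.68.
dP/dQ = −2.08, so dQ/dP = 1/(−2.08) = -0.481.
ε = (dQ/dP)(P/Q) = (-0.481)(49.68/104).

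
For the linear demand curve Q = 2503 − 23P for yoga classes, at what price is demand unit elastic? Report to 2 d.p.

54.41

For linear demand Q = a − bP, ε = −bP/(a − bP). |ε| = 1 when bP = a − bP, i.e. P = a/(2b).
P = 2503/(2·23) = 2503/46 = 54.4130.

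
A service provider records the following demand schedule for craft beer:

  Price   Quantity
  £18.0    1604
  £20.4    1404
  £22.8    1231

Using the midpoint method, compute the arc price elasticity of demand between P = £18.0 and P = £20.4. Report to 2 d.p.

-1.06

At P = 18.0, Q = 1604; at P = 20.4, Q = 1404.
ΔQ = -200, ΔP = 2.4. Midpoints: P̄ = 19.20, Q̄ = 1504.0.
ε = (ΔQ/ΔP)(P̄/Q̄) = (-200/2.4)(19.20/1504.0).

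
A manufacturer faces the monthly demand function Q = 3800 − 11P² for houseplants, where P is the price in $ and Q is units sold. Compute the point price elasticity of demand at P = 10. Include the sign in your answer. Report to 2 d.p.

-0.81

At P = 10, Q = 2700.
dQ/dP = −22P = -220.
ε = (dQ/dP)(P/Q) = (-220)(10/2700).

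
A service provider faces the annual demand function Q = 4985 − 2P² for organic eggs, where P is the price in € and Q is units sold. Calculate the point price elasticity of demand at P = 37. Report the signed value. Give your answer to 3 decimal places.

-2.437

At P = 37, Q = 2247.
dQ/dP = −4P = -148.
ε = (dQ/dP)(P/Q) = (-148)(37/2247).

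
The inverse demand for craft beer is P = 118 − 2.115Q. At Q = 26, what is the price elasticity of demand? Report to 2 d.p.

At Q = 26, P = 118 − 2.115(26) = 63.01.
dP/dQ = −2.115, so dQ/dP = 1/(−2.115) = -0.473.
ε = (dQ/dP)(P/Q) = (-0.473)(63.01/26).

-1.15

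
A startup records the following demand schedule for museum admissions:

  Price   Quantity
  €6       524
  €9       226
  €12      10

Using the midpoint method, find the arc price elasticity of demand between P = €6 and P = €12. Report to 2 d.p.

At P = 6, Q = 524; at P = 12, Q = 10.
ΔQ = -514, ΔP = 6. Midpoints: P̄ = 9.00, Q̄ = 267.0.
ε = (ΔQ/ΔP)(P̄/Q̄) = (-514/6)(9.00/267.0).

-2.89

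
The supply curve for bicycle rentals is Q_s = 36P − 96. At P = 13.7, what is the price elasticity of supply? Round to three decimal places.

At P = 13.7, Q_s = 397.20.
dQ_s/dP = 36.
ε_s = (dQ_s/dP)(P/Q_s) = (36)(13.7/397.20).

1.242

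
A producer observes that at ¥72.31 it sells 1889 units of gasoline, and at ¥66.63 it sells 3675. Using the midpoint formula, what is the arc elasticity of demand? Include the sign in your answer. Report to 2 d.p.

ΔQ = 3675 − 1889 = 1786; ΔP = 66.63 − 72.31 = -5.68.
Midpoints: P̄ = 69.47, Q̄ = 2782.0.
ε = (ΔQ/ΔP)(P̄/Q̄) = (1786/-5.68)(69.47/2782.0).

-7.85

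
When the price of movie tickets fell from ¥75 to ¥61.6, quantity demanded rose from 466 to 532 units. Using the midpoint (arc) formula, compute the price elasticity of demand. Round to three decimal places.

ΔQ = 532 − 466 = 66; ΔP = 61.6 − 75 = -13.4.
Midpoints: P̄ = 68.30, Q̄ = 499.0.
ε = (ΔQ/ΔP)(P̄/Q̄) = (66/-13.4)(68.30/499.0).

-0.674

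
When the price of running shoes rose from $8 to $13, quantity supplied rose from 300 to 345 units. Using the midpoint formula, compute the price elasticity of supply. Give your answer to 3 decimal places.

ΔQ = 345 − 300 = 45; ΔP = 13 − 8 = 5.
Midpoints: P̄ = 10.50, Q̄ = 322.5.
ε_s = (ΔQ/ΔP)(P̄/Q̄) = (45/5)(10.50/322.5).

0.293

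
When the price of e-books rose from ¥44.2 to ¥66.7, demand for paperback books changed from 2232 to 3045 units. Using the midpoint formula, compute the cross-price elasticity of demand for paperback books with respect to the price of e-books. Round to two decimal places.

ΔQ_x = 3045 − 2232 = 813; ΔP_y = 66.7 − 44.2 = 22.5.
Midpoints: P̄_y = 55.45, Q̄_x = 2638.5.
ε_xy = (ΔQ_x/ΔP_y)(P̄_y/Q̄_x) = (813/22.5)(55.45/2638.5).

0.76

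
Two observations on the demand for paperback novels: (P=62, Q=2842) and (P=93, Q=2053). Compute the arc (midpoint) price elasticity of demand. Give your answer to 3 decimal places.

ΔQ = 2053 − 2842 = -789; ΔP = 93 − 62 = 31.
Midpoints: P̄ = 77.50, Q̄ = 2447.5.
ε = (ΔQ/ΔP)(P̄/Q̄) = (-789/31)(77.50/2447.5).

-0.806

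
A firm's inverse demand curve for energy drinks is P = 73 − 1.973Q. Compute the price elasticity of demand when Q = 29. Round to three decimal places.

-0.276

At Q = 29, P = 73 − 1.973(29) = 15.78.
dP/dQ = −1.973, so dQ/dP = 1/(−1.973) = -0.507.
ε = (dQ/dP)(P/Q) = (-0.507)(15.78/29).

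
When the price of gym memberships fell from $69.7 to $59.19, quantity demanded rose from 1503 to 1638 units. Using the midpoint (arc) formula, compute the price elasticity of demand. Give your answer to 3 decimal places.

ΔQ = 1638 − 1503 = 135; ΔP = 59.19 − 69.7 = -10.51.
Midpoints: P̄ = 64.44, Q̄ = 1570.5.
ε = (ΔQ/ΔP)(P̄/Q̄) = (135/-10.51)(64.44/1570.5).

-0.527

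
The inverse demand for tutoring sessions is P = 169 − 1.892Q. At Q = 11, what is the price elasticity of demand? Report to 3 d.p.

-7.120

At Q = 11, P = 169 − 1.892(11) = 148.19.
dP/dQ = −1.892, so dQ/dP = 1/(−1.892) = -0.529.
ε = (dQ/dP)(P/Q) = (-0.529)(148.19/11).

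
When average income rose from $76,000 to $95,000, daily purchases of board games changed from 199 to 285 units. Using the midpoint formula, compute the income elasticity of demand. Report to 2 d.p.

ΔQ = 86, ΔI = 19000. Midpoints: Ī = 85,500, Q̄ = 242.0.
ε_I = (ΔQ/ΔI)(Ī/Q̄) = (86/19000)(85500/242.0).

1.60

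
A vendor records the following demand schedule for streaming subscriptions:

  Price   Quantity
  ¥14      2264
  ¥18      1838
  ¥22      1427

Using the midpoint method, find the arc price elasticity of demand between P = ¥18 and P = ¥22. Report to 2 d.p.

At P = 18, Q = 1838; at P = 22, Q = 1427.
ΔQ = -411, ΔP = 4. Midpoints: P̄ = 20.00, Q̄ = 1632.5.
ε = (ΔQ/ΔP)(P̄/Q̄) = (-411/4)(20.00/1632.5).

-1.26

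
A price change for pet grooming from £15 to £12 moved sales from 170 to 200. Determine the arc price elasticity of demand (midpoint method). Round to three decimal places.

-0.730

ΔQ = 200 − 170 = 30; ΔP = 12 − 15 = -3.
Midpoints: P̄ = 13.50, Q̄ = 185.0.
ε = (ΔQ/ΔP)(P̄/Q̄) = (30/-3)(13.50/185.0).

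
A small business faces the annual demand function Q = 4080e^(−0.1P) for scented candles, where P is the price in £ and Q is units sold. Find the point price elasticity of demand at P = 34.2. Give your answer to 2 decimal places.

At P = 34.2, Q = 133.467.
dQ/dP = −0.1·4080e^(−0.1P) = −0.1Q = -13.347.
ε = (dQ/dP)(P/Q) = (-13.347)(34.2/133.467).

-3.42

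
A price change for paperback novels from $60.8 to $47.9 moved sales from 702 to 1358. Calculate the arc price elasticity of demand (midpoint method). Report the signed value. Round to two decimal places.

-2.68

ΔQ = 1358 − 702 = 656; ΔP = 47.9 − 60.8 = -12.9.
Midpoints: P̄ = 54.35, Q̄ = 1030.0.
ε = (ΔQ/ΔP)(P̄/Q̄) = (656/-12.9)(54.35/1030.0).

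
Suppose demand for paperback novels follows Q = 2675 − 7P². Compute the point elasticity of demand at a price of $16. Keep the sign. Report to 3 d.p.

At P = 16, Q = 883.
dQ/dP = −14P = -224.
ε = (dQ/dP)(P/Q) = (-224)(16/883).

-4.059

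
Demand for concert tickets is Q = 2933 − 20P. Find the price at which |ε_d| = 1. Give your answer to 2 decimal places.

73.33

For linear demand Q = a − bP, ε = −bP/(a − bP). |ε| = 1 when bP = a − bP, i.e. P = a/(2b).
P = 2933/(2·20) = 2933/40 = 73.3250.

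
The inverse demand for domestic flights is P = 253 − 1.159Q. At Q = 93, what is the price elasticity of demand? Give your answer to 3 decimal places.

At Q = 93, P = 253 − 1.159(93) = 145.21.
dP/dQ = −1.159, so dQ/dP = 1/(−1.159) = -0.863.
ε = (dQ/dP)(P/Q) = (-0.863)(145.21/93).

-1.347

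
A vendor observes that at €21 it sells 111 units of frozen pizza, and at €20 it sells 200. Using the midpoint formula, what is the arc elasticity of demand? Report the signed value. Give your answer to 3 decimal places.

ΔQ = 200 − 111 = 89; ΔP = 20 − 21 = -1.
Midpoints: P̄ = 20.50, Q̄ = 155.5.
ε = (ΔQ/ΔP)(P̄/Q̄) = (89/-1)(20.50/155.5).

-11.733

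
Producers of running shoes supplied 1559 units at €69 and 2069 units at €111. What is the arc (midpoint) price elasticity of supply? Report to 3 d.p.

ΔQ = 2069 − 1559 = 510; ΔP = 111 − 69 = 42.
Midpoints: P̄ = 90.00, Q̄ = 1814.0.
ε_s = (ΔQ/ΔP)(P̄/Q̄) = (510/42)(90.00/1814.0).

0.602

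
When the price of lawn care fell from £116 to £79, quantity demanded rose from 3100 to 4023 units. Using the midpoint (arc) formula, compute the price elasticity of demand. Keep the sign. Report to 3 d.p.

-0.683

ΔQ = 4023 − 3100 = 923; ΔP = 79 − 116 = -37.
Midpoints: P̄ = 97.50, Q̄ = 3561.5.
ε = (ΔQ/ΔP)(P̄/Q̄) = (923/-37)(97.50/3561.5).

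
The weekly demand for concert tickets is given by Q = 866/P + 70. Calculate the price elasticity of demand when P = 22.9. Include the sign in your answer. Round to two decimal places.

At P = 22.9, Q = 107.817.
dQ/dP = −866/P² = -1.651.
ε = (dQ/dP)(P/Q) = (-1.651)(22.9/107.817).
|ε| < 1, so demand is inelastic at this price.

-0.35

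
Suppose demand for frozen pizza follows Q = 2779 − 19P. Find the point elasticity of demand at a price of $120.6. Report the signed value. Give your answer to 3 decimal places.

-4.699

At P = 120.6, Q = 487.600.
dQ/dP = −19.
ε = (dQ/dP)(P/Q) = (-19)(120.6/487.600).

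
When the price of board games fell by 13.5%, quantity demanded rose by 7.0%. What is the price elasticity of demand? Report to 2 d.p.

-0.52

ε = %ΔQ / %ΔP = (7.0)/(-13.5) = -0.519.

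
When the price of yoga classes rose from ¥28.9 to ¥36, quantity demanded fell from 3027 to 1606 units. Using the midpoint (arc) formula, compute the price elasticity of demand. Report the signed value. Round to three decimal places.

-2.804

ΔQ = 1606 − 3027 = -1421; ΔP = 36 − 28.9 = 7.1.
Midpoints: P̄ = 32.45, Q̄ = 2316.5.
ε = (ΔQ/ΔP)(P̄/Q̄) = (-1421/7.1)(32.45/2316.5).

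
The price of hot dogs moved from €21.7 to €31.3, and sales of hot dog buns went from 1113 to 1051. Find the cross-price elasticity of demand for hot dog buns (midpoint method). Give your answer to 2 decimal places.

-0.16

ΔQ_x = 1051 − 1113 = -62; ΔP_y = 31.3 − 21.7 = 9.6.
Midpoints: P̄_y = 26.50, Q̄_x = 1082.0.
ε_xy = (ΔQ_x/ΔP_y)(P̄_y/Q̄_x) = (-62/9.6)(26.50/1082.0).
ε_xy < 0, so the goods are complements.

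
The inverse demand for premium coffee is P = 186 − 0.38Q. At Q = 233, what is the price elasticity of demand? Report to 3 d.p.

At Q = 233, P = 186 − 0.38(233) = 97.46.
dP/dQ = −0.38, so dQ/dP = 1/(−0.38) = -2.632.
ε = (dQ/dP)(P/Q) = (-2.632)(97.46/233).

-1.101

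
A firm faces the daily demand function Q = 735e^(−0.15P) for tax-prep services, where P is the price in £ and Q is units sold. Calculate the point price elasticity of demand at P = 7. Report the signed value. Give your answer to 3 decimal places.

-1.050

At P = 7, Q = 257.204.
dQ/dP = −0.15·735e^(−0.15P) = −0.15Q = -38.581.
ε = (dQ/dP)(P/Q) = (-38.581)(7/257.204).
|ε| > 1, so demand is elastic at this price.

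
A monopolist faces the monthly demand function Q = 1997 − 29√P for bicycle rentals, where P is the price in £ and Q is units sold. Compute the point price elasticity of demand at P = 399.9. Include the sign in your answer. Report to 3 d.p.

-0.205

At P = 399.9, Q = 1417.073.
dQ/dP = −29/(2√P) = -0.725.
ε = (dQ/dP)(P/Q) = (-0.725)(399.9/1417.073).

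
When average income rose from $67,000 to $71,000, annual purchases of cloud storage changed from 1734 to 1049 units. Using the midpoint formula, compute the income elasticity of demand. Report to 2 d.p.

ΔQ = -685, ΔI = 4000. Midpoints: Ī = 69,000, Q̄ = 1391.5.
ε_I = (ΔQ/ΔI)(Ī/Q̄) = (-685/4000)(69000/1391.5).

-8.49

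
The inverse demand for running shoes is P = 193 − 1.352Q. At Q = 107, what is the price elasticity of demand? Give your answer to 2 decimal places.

At Q = 107, P = 193 − 1.352(107) = 48.34.
dP/dQ = −1.352, so dQ/dP = 1/(−1.352) = -0.740.
ε = (dQ/dP)(P/Q) = (-0.740)(48.34/107).

-0.33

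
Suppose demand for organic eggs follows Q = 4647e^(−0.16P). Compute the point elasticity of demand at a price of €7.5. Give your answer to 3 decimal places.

-1.200

At P = 7.5, Q = 1399.650.
dQ/dP = −0.16·4647e^(−0.16P) = −0.16Q = -223.944.
ε = (dQ/dP)(P/Q) = (-223.944)(7.5/1399.650).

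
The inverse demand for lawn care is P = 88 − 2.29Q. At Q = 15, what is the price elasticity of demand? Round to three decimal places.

At Q = 15, P = 88 − 2.29(15) = 53.65.
dP/dQ = −2.29, so dQ/dP = 1/(−2.29) = -0.437.
ε = (dQ/dP)(P/Q) = (-0.437)(53.65/15).

-1.562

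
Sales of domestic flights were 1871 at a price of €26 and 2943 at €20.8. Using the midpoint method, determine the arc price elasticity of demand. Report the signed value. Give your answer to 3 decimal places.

ΔQ = 2943 − 1871 = 1072; ΔP = 20.8 − 26 = -5.2.
Midpoints: P̄ = 23.40, Q̄ = 2407.0.
ε = (ΔQ/ΔP)(P̄/Q̄) = (1072/-5.2)(23.40/2407.0).

-2.004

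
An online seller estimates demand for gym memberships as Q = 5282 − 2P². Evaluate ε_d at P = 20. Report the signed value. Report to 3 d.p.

At P = 20, Q = 4482.
dQ/dP = −4P = -80.
ε = (dQ/dP)(P/Q) = (-80)(20/4482).
|ε| < 1, so demand is inelastic at this price.

-0.357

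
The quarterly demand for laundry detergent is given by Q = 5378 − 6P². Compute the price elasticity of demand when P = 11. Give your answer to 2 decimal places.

-0.31

At P = 11, Q = 4652.
dQ/dP = −12P = -132.
ε = (dQ/dP)(P/Q) = (-132)(11/4652).
|ε| < 1, so demand is inelastic at this price.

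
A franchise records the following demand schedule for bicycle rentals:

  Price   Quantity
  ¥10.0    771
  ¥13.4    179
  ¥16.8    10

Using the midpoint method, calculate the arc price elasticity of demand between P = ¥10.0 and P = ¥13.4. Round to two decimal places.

-4.29

At P = 10.0, Q = 771; at P = 13.4, Q = 179.
ΔQ = -592, ΔP = 3.4. Midpoints: P̄ = 11.70, Q̄ = 475.0.
ε = (ΔQ/ΔP)(P̄/Q̄) = (-592/3.4)(11.70/475.0).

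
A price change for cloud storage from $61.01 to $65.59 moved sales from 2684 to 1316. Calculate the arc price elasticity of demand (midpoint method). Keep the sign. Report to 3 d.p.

ΔQ = 1316 − 2684 = -1368; ΔP = 65.59 − 61.01 = 4.58.
Midpoints: P̄ = 63.30, Q̄ = 2000.0.
ε = (ΔQ/ΔP)(P̄/Q̄) = (-1368/4.58)(63.30/2000.0).

-9.454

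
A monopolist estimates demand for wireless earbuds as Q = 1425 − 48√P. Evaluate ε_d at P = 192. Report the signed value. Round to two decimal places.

At P = 192, Q = 759.892.
dQ/dP = −48/(2√P) = -1.732.
ε = (dQ/dP)(P/Q) = (-1.732)(192/759.892).
|ε| < 1, so demand is inelastic at this price.

-0.44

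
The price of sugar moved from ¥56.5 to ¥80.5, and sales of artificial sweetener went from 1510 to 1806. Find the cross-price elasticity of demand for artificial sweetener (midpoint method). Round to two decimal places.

0.51

ΔQ_x = 1806 − 1510 = 296; ΔP_y = 80.5 − 56.5 = 24.
Midpoints: P̄_y = 68.50, Q̄_x = 1658.0.
ε_xy = (ΔQ_x/ΔP_y)(P̄_y/Q̄_x) = (296/24)(68.50/1658.0).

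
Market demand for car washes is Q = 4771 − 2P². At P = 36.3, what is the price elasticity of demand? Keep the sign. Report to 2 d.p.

-2.47

At P = 36.3, Q = 2135.620.
dQ/dP = −4P = -145.200.
ε = (dQ/dP)(P/Q) = (-145.200)(36.3/2135.620).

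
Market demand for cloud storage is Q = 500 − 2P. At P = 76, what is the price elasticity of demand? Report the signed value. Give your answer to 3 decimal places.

At P = 76, Q = 348.
dQ/dP = −2.
ε = (dQ/dP)(P/Q) = (-2)(76/348).
|ε| < 1, so demand is inelastic at this price.

-0.437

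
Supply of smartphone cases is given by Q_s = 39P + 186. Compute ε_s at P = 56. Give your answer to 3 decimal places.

0.922

At P = 56, Q_s = 2370.
dQ_s/dP = 39.
ε_s = (dQ_s/dP)(P/Q_s) = (39)(56/2370).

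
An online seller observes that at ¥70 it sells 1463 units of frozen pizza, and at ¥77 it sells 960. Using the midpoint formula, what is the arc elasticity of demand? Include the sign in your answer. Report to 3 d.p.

ΔQ = 960 − 1463 = -503; ΔP = 77 − 70 = 7.
Midpoints: P̄ = 73.50, Q̄ = 1211.5.
ε = (ΔQ/ΔP)(P̄/Q̄) = (-503/7)(73.50/1211.5).

-4.359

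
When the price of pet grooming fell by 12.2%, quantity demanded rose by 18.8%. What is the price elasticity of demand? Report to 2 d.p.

-1.54

ε = %ΔQ / %ΔP = (18.8)/(-12.2) = -1.541.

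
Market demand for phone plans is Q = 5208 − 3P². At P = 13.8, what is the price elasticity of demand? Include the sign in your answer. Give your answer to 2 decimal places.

At P = 13.8, Q = 4636.680.
dQ/dP = −6P = -82.800.
ε = (dQ/dP)(P/Q) = (-82.800)(13.8/4636.680).

-0.25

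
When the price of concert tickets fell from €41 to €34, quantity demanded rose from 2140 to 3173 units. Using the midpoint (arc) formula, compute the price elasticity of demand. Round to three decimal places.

ΔQ = 3173 − 2140 = 1033; ΔP = 34 − 41 = -7.
Midpoints: P̄ = 37.50, Q̄ = 2656.5.
ε = (ΔQ/ΔP)(P̄/Q̄) = (1033/-7)(37.50/2656.5).

-2.083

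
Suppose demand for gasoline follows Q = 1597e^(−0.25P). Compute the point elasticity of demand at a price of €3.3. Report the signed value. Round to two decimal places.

At P = 3.3, Q = 699.861.
dQ/dP = −0.25·1597e^(−0.25P) = −0.25Q = -174.965.
ε = (dQ/dP)(P/Q) = (-174.965)(3.3/699.861).
|ε| < 1, so demand is inelastic at this price.

-0.83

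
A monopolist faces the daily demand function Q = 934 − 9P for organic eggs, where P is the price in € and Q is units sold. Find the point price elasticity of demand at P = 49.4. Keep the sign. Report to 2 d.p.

At P = 49.4, Q = 489.400.
dQ/dP = −9.
ε = (dQ/dP)(P/Q) = (-9)(49.4/489.400).
|ε| < 1, so demand is inelastic at this price.

-0.91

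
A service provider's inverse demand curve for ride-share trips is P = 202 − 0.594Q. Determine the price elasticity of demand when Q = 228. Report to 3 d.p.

-0.492

At Q = 228, P = 202 − 0.594(228) = 66.57.
dP/dQ = −0.594, so dQ/dP = 1/(−0.594) = -1.684.
ε = (dQ/dP)(P/Q) = (-1.684)(66.57/228).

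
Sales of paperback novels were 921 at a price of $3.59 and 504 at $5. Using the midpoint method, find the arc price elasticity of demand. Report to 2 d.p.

ΔQ = 504 − 921 = -417; ΔP = 5 − 3.59 = 1.41.
Midpoints: P̄ = 4.29, Q̄ = 712.5.
ε = (ΔQ/ΔP)(P̄/Q̄) = (-417/1.41)(4.29/712.5).

-1.78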